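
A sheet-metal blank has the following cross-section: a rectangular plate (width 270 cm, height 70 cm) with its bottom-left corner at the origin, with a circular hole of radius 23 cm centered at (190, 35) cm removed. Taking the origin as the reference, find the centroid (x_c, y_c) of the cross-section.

plate: A = 270 × 70 = 18900.00, centroid at (135.00, 35.00).
hole: A = −π·23² = -1661.90, centroid at (190.00, 35.00).
ΣA = 17238.10 cm²
ΣAx_c = (18900.00)(135.00) + (-1661.90)(190.00) = 2235738.52 cm³
ΣAy_c = (18900.00)(35.00) + (-1661.90)(35.00) = 603333.41 cm³
x_c = 2235738.52 / 17238.10 = 129.70 cm
y_c = 603333.41 / 17238.10 = 35.00 cm

x_c = 129.70 cm, y_c = 35.00 cm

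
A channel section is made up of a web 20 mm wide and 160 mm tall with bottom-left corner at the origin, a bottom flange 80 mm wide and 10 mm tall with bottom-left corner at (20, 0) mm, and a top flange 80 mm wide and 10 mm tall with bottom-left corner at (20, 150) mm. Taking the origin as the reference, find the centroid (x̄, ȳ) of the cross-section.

Part | A | x̄ᵢ | ȳᵢ | A·x̄ᵢ | A·ȳᵢ
web | 3200.00 | 10.00 | 80.00 | 32000.00 | 256000.00
bottom flange | 800.00 | 60.00 | 5.00 | 48000.00 | 4000.00
top flange | 800.00 | 60.00 | 155.00 | 48000.00 | 124000.00
Σ | 4800.00 |  |  | 128000.00 | 384000.00
x̄ = 128000.00 / 4800.00 = 26.67 mm
ȳ = 384000.00 / 4800.00 = 80.00 mm

x̄ = 26.67 mm, ȳ = 80.00 mm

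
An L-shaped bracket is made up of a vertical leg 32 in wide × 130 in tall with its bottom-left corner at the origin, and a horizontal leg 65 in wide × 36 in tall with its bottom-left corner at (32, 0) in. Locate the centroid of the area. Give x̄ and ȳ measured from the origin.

Part | A | x̄ᵢ | ȳᵢ | A·x̄ᵢ | A·ȳᵢ
vertical leg | 4160.00 | 16.00 | 65.00 | 66560.00 | 270400.00
horizontal leg | 2340.00 | 64.50 | 18.00 | 150930.00 | 42120.00
Σ | 6500.00 |  |  | 217490.00 | 312520.00
x̄ = 217490.00 / 6500.00 = 33.46 in
ȳ = 312520.00 / 6500.00 = 48.08 in

x̄ = 33.46 in, ȳ = 48.08 in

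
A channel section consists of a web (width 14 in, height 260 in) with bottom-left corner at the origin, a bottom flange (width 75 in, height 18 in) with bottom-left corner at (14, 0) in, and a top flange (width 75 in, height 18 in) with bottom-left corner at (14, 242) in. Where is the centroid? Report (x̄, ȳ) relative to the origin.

x̄ = 25.95 in, ȳ = 130.00 in

web: A = 14 × 260 = 3640.00, centroid at (7.00, 130.00).
bottom flange: A = 75 × 18 = 1350.00, centroid at (51.50, 9.00).
top flange: A = 75 × 18 = 1350.00, centroid at (51.50, 251.00).
ΣA = 6340.00 in², ΣAx̄ = 164530.00 in³, ΣAȳ = 824200.00 in³.
x̄ = 164530.00/6340.00 = 25.95 in; ȳ = 824200.00/6340.00 = 130.00 in.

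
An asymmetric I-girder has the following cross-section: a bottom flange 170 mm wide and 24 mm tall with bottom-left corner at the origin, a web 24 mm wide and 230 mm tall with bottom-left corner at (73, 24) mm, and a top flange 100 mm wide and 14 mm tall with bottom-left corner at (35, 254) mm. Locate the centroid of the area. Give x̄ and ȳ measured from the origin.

bottom flange: A = 170 × 24 = 4080.00, centroid at (85.00, 12.00).
web: A = 24 × 230 = 5520.00, centroid at (85.00, 139.00).
top flange: A = 100 × 14 = 1400.00, centroid at (85.00, 261.00).
ΣA = 11000.00 mm²
ΣAx̄ = (4080.00)(85.00) + (5520.00)(85.00) + (1400.00)(85.00) = 935000.00 mm³
ΣAȳ = (4080.00)(12.00) + (5520.00)(139.00) + (1400.00)(261.00) = 1181640.00 mm³
x̄ = 935000.00 / 11000.00 = 85.00 mm
ȳ = 1181640.00 / 11000.00 = 107.42 mm

x̄ = 85.00 mm, ȳ = 107.42 mm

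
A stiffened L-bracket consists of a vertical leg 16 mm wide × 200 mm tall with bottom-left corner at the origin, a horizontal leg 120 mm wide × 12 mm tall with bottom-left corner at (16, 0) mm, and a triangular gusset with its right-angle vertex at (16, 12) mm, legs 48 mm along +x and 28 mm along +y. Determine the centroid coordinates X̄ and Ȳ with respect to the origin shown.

vertical leg: A = 16 × 200 = 3200.00, centroid at (8.00, 100.00).
horizontal leg: A = 120 × 12 = 1440.00, centroid at (76.00, 6.00).
gusset: A = ½·48·28 = 672.00, centroid at (32.00, 21.33).
ΣA = 5312.00 mm², ΣAX̄ = 156544.00 mm³, ΣAȲ = 342976.00 mm³.
X̄ = 156544.00/5312.00 = 29.47 mm; Ȳ = 342976.00/5312.00 = 64.57 mm.

X̄ = 29.47 mm, Ȳ = 64.57 mm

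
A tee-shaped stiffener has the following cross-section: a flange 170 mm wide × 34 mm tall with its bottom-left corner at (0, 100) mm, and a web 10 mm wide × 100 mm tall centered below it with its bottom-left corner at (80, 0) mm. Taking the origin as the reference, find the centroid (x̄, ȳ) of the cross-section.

x̄ = 85.00 mm, ȳ = 107.12 mm

web: A = 10 × 100 = 1000.00, centroid at (85.00, 50.00).
flange: A = 170 × 34 = 5780.00, centroid at (85.00, 117.00).
ΣA = 6780.00 mm²
ΣAx̄ = (1000.00)(85.00) + (5780.00)(85.00) = 576300.00 mm³
ΣAȳ = (1000.00)(50.00) + (5780.00)(117.00) = 726260.00 mm³
x̄ = 576300.00 / 6780.00 = 85.00 mm
ȳ = 726260.00 / 6780.00 = 107.12 mm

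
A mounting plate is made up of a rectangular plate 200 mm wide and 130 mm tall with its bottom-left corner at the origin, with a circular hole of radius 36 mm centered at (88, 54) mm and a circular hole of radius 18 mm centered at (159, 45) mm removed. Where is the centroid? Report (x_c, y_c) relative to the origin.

plate: A = 200 × 130 = 26000.00, centroid at (100.00, 65.00).
hole 1: A = −π·36² = -4071.50, centroid at (88.00, 54.00).
hole 2: A = −π·18² = -1017.88, centroid at (159.00, 45.00).
ΣA = 20910.62 mm²
ΣAx_c = (26000.00)(100.00) + (-4071.50)(88.00) + (-1017.88)(159.00) = 2079865.35 mm³
ΣAy_c = (26000.00)(65.00) + (-4071.50)(54.00) + (-1017.88)(45.00) = 1424334.36 mm³
x_c = 2079865.35 / 20910.62 = 99.46 mm
y_c = 1424334.36 / 20910.62 = 68.12 mm

x_c = 99.46 mm, y_c = 68.12 mm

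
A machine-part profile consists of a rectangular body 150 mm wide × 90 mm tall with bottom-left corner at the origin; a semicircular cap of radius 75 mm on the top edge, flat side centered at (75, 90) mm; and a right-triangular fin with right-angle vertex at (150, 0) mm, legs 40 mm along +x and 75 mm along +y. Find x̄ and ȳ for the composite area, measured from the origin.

x̄ = 80.56 mm, ȳ = 72.22 mm

rectangular body: A = 150 × 90 = 13500.00, centroid at (75.00, 45.00).
semicircular top: A = ½π·75² = 8835.73, centroid at (75.00, 121.83).
triangular fin: A = ½·40·75 = 1500.00, centroid at (163.33, 25.00).
ΣA = 23835.73 mm²
ΣAx̄ = (13500.00)(75.00) + (8835.73)(75.00) + (1500.00)(163.33) = 1920179.70 mm³
ΣAȳ = (13500.00)(45.00) + (8835.73)(121.83) + (1500.00)(25.00) = 1721465.64 mm³
x̄ = 1920179.70 / 23835.73 = 80.56 mm
ȳ = 1721465.64 / 23835.73 = 72.22 mm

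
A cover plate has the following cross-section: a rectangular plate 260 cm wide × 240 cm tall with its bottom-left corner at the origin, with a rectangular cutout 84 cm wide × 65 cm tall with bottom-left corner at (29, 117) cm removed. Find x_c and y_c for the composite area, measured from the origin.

plate: A = 260 × 240 = 62400.00, centroid at (130.00, 120.00).
hole: A = −(84 × 65) = -5460.00, centroid at (71.00, 149.50).
ΣA = 56940.00 cm², ΣAx_c = 7724340.00 cm³, ΣAy_c = 6671730.00 cm³.
x_c = 7724340.00/56940.00 = 135.66 cm; y_c = 6671730.00/56940.00 = 117.17 cm.

x_c = 135.66 cm, y_c = 117.17 cm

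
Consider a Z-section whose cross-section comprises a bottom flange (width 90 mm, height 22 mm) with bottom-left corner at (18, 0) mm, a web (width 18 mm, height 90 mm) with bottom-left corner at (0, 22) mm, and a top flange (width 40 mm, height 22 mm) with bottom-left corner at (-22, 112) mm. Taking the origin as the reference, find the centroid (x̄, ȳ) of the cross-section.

Part | A | x̄ᵢ | ȳᵢ | A·x̄ᵢ | A·ȳᵢ
bottom flange | 1980.00 | 63.00 | 11.00 | 124740.00 | 21780.00
web | 1620.00 | 9.00 | 67.00 | 14580.00 | 108540.00
top flange | 880.00 | -2.00 | 123.00 | -1760.00 | 108240.00
Σ | 4480.00 |  |  | 137560.00 | 238560.00
x̄ = 137560.00 / 4480.00 = 30.71 mm
ȳ = 238560.00 / 4480.00 = 53.25 mm

x̄ = 30.71 mm, ȳ = 53.25 mm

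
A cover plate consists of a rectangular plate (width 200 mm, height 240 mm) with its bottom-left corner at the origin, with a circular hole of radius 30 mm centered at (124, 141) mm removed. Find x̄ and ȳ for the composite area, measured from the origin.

x̄ = 98.50 mm, ȳ = 118.69 mm

plate: A = 200 × 240 = 48000.00, centroid at (100.00, 120.00).
hole: A = −π·30² = -2827.43, centroid at (124.00, 141.00).
ΣA = 45172.57 mm², ΣAx̄ = 4449398.26 mm³, ΣAȳ = 5361331.89 mm³.
x̄ = 4449398.26/45172.57 = 98.50 mm; ȳ = 5361331.89/45172.57 = 118.69 mm.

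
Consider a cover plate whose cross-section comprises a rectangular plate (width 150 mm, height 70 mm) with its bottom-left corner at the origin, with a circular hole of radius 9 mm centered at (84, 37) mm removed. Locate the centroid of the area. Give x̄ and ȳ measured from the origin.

Part | A | x̄ᵢ | ȳᵢ | A·x̄ᵢ | A·ȳᵢ
plate | 10500.00 | 75.00 | 35.00 | 787500.00 | 367500.00
hole | -254.47 | 84.00 | 37.00 | -21375.40 | -9415.35
Σ | 10245.53 |  |  | 766124.60 | 358084.65
x̄ = 766124.60 / 10245.53 = 74.78 mm
ȳ = 358084.65 / 10245.53 = 34.95 mm

x̄ = 74.78 mm, ȳ = 34.95 mm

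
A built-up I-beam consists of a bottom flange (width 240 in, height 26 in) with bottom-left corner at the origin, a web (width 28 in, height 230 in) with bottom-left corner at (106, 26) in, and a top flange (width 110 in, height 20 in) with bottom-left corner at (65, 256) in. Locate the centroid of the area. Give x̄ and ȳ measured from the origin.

bottom flange: A = 240 × 26 = 6240.00, centroid at (120.00, 13.00).
web: A = 28 × 230 = 6440.00, centroid at (120.00, 141.00).
top flange: A = 110 × 20 = 2200.00, centroid at (120.00, 266.00).
ΣA = 14880.00 in², ΣAx̄ = 1785600.00 in³, ΣAȳ = 1574360.00 in³.
x̄ = 1785600.00/14880.00 = 120.00 in; ȳ = 1574360.00/14880.00 = 105.80 in.

x̄ = 120.00 in, ȳ = 105.80 in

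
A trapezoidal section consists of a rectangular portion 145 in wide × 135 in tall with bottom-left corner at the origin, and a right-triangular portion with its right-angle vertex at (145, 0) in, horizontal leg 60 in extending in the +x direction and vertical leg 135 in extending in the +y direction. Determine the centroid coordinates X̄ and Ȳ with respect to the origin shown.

X̄ = 88.36 in, Ȳ = 63.64 in

rectangular portion: A = 145 × 135 = 19575.00, centroid at (72.50, 67.50).
triangular portion: A = ½·60·135 = 4050.00, centroid at (165.00, 45.00).
ΣA = 23625.00 in²
ΣAX̄ = (19575.00)(72.50) + (4050.00)(165.00) = 2087437.50 in³
ΣAȲ = (19575.00)(67.50) + (4050.00)(45.00) = 1503562.50 in³
X̄ = 2087437.50 / 23625.00 = 88.36 in
Ȳ = 1503562.50 / 23625.00 = 63.64 in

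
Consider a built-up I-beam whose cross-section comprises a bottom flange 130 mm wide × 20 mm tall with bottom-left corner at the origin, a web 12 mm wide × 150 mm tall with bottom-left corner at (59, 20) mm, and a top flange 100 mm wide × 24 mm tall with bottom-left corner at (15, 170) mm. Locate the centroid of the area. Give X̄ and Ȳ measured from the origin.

X̄ = 65.00 mm, Ȳ = 93.21 mm

Part | A | x̄ᵢ | ȳᵢ | A·x̄ᵢ | A·ȳᵢ
bottom flange | 2600.00 | 65.00 | 10.00 | 169000.00 | 26000.00
web | 1800.00 | 65.00 | 95.00 | 117000.00 | 171000.00
top flange | 2400.00 | 65.00 | 182.00 | 156000.00 | 436800.00
Σ | 6800.00 |  |  | 442000.00 | 633800.00
X̄ = 442000.00 / 6800.00 = 65.00 mm
Ȳ = 633800.00 / 6800.00 = 93.21 mm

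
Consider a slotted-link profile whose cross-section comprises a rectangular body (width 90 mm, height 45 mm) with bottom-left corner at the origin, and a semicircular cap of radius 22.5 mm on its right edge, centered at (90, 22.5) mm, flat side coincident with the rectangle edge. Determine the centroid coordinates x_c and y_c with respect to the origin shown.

rectangular body: A = 90 × 45 = 4050.00, centroid at (45.00, 22.50).
semicircular end: A = ½π·22.5² = 795.22, centroid at (99.55, 22.50).
ΣA = 4845.22 mm²
ΣAx_c = (4050.00)(45.00) + (795.22)(99.55) = 261413.16 mm³
ΣAy_c = (4050.00)(22.50) + (795.22)(22.50) = 109017.35 mm³
x_c = 261413.16 / 4845.22 = 53.95 mm
y_c = 109017.35 / 4845.22 = 22.50 mm

x_c = 53.95 mm, y_c = 22.50 mm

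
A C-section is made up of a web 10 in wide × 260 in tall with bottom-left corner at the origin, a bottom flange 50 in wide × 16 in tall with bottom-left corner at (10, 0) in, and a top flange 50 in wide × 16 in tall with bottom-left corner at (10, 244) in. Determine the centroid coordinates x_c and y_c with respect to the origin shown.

x_c = 16.43 in, y_c = 130.00 in

web: A = 10 × 260 = 2600.00, centroid at (5.00, 130.00).
bottom flange: A = 50 × 16 = 800.00, centroid at (35.00, 8.00).
top flange: A = 50 × 16 = 800.00, centroid at (35.00, 252.00).
ΣA = 4200.00 in², ΣAx_c = 69000.00 in³, ΣAy_c = 546000.00 in³.
x_c = 69000.00/4200.00 = 16.43 in; y_c = 546000.00/4200.00 = 130.00 in.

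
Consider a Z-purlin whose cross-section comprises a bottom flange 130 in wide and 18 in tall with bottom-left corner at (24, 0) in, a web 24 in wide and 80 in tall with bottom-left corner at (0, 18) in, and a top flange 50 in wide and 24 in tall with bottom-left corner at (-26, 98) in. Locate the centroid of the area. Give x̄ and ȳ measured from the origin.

x̄ = 42.14 in, ȳ = 48.43 in

Part | A | x̄ᵢ | ȳᵢ | A·x̄ᵢ | A·ȳᵢ
bottom flange | 2340.00 | 89.00 | 9.00 | 208260.00 | 21060.00
web | 1920.00 | 12.00 | 58.00 | 23040.00 | 111360.00
top flange | 1200.00 | -1.00 | 110.00 | -1200.00 | 132000.00
Σ | 5460.00 |  |  | 230100.00 | 264420.00
x̄ = 230100.00 / 5460.00 = 42.14 in
ȳ = 264420.00 / 5460.00 = 48.43 in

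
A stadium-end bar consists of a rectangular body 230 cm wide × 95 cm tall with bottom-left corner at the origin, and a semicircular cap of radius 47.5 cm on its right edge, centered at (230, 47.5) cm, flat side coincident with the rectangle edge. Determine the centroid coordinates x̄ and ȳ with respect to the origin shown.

x̄ = 133.86 cm, ȳ = 47.50 cm

rectangular body: A = 230 × 95 = 21850.00, centroid at (115.00, 47.50).
semicircular end: A = ½π·47.5² = 3544.11, centroid at (250.16, 47.50).
ΣA = 25394.11 cm²
ΣAx̄ = (21850.00)(115.00) + (3544.11)(250.16) = 3399343.04 cm³
ΣAȳ = (21850.00)(47.50) + (3544.11)(47.50) = 1206220.19 cm³
x̄ = 3399343.04 / 25394.11 = 133.86 cm
ȳ = 1206220.19 / 25394.11 = 47.50 cm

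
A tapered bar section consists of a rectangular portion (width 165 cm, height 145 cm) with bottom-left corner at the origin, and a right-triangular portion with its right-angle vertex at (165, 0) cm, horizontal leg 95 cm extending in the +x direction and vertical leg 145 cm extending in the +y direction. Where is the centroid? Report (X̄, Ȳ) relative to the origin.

X̄ = 108.02 cm, Ȳ = 67.10 cm

rectangular portion: A = 165 × 145 = 23925.00, centroid at (82.50, 72.50).
triangular portion: A = ½·95·145 = 6887.50, centroid at (196.67, 48.33).
ΣA = 30812.50 cm², ΣAX̄ = 3328354.17 cm³, ΣAȲ = 2067458.33 cm³.
X̄ = 3328354.17/30812.50 = 108.02 cm; Ȳ = 2067458.33/30812.50 = 67.10 cm.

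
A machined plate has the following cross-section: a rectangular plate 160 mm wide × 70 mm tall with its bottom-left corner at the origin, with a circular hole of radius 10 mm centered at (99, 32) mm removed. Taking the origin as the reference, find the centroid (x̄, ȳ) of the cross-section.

x̄ = 79.45 mm, ȳ = 35.09 mm

Part | A | x̄ᵢ | ȳᵢ | A·x̄ᵢ | A·ȳᵢ
plate | 11200.00 | 80.00 | 35.00 | 896000.00 | 392000.00
hole | -314.16 | 99.00 | 32.00 | -31101.77 | -10053.10
Σ | 10885.84 |  |  | 864898.23 | 381946.90
x̄ = 864898.23 / 10885.84 = 79.45 mm
ȳ = 381946.90 / 10885.84 = 35.09 mm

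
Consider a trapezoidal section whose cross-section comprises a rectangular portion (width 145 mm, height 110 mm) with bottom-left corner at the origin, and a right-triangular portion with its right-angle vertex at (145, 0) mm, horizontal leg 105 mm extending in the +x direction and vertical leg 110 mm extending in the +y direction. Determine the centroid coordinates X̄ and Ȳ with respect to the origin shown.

rectangular portion: A = 145 × 110 = 15950.00, centroid at (72.50, 55.00).
triangular portion: A = ½·105·110 = 5775.00, centroid at (180.00, 36.67).
ΣA = 21725.00 mm², ΣAX̄ = 2195875.00 mm³, ΣAȲ = 1089000.00 mm³.
X̄ = 2195875.00/21725.00 = 101.08 mm; Ȳ = 1089000.00/21725.00 = 50.13 mm.

X̄ = 101.08 mm, Ȳ = 50.13 mm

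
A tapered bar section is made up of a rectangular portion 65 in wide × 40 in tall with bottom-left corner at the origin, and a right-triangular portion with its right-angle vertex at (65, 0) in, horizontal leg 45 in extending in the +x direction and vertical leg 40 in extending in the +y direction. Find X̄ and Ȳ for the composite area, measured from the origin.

X̄ = 44.71 in, Ȳ = 18.29 in

Part | A | x̄ᵢ | ȳᵢ | A·x̄ᵢ | A·ȳᵢ
rectangular portion | 2600.00 | 32.50 | 20.00 | 84500.00 | 52000.00
triangular portion | 900.00 | 80.00 | 13.33 | 72000.00 | 12000.00
Σ | 3500.00 |  |  | 156500.00 | 64000.00
X̄ = 156500.00 / 3500.00 = 44.71 in
Ȳ = 64000.00 / 3500.00 = 18.29 in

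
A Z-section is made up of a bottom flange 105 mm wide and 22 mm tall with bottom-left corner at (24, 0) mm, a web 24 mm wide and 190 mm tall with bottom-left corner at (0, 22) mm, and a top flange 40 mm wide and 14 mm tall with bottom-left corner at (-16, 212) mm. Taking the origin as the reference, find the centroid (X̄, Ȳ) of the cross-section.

X̄ = 31.45 mm, Ȳ = 91.73 mm

bottom flange: A = 105 × 22 = 2310.00, centroid at (76.50, 11.00).
web: A = 24 × 190 = 4560.00, centroid at (12.00, 117.00).
top flange: A = 40 × 14 = 560.00, centroid at (4.00, 219.00).
ΣA = 7430.00 mm²
ΣAX̄ = (2310.00)(76.50) + (4560.00)(12.00) + (560.00)(4.00) = 233675.00 mm³
ΣAȲ = (2310.00)(11.00) + (4560.00)(117.00) + (560.00)(219.00) = 681570.00 mm³
X̄ = 233675.00 / 7430.00 = 31.45 mm
Ȳ = 681570.00 / 7430.00 = 91.73 mm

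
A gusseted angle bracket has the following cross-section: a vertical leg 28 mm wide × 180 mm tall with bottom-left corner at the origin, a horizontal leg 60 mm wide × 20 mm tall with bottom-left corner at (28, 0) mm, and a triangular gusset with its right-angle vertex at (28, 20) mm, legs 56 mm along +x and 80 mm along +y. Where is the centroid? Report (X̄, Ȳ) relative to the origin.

X̄ = 28.86 mm, Ȳ = 67.23 mm

vertical leg: A = 28 × 180 = 5040.00, centroid at (14.00, 90.00).
horizontal leg: A = 60 × 20 = 1200.00, centroid at (58.00, 10.00).
gusset: A = ½·56·80 = 2240.00, centroid at (46.67, 46.67).
ΣA = 8480.00 mm², ΣAX̄ = 244693.33 mm³, ΣAȲ = 570133.33 mm³.
X̄ = 244693.33/8480.00 = 28.86 mm; Ȳ = 570133.33/8480.00 = 67.23 mm.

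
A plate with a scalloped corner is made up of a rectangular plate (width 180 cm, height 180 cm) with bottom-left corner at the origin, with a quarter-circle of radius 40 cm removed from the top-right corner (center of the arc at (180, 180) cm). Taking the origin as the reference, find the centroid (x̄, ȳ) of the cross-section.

plate: A = 180 × 180 = 32400.00, centroid at (90.00, 90.00).
removed quarter-circle: A = −¼π·40² = -1256.64, centroid at (163.02, 163.02).
ΣA = 31143.36 cm², ΣAx̄ = 2711138.66 cm³, ΣAȳ = 2711138.66 cm³.
x̄ = 2711138.66/31143.36 = 87.05 cm; ȳ = 2711138.66/31143.36 = 87.05 cm.

x̄ = 87.05 cm, ȳ = 87.05 cm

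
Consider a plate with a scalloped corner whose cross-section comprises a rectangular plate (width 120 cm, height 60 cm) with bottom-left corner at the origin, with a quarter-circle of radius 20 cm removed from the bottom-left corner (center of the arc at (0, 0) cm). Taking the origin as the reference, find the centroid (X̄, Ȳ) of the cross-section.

Part | A | x̄ᵢ | ȳᵢ | A·x̄ᵢ | A·ȳᵢ
plate | 7200.00 | 60.00 | 30.00 | 432000.00 | 216000.00
removed quarter-circle | -314.16 | 8.49 | 8.49 | -2666.67 | -2666.67
Σ | 6885.84 |  |  | 429333.33 | 213333.33
X̄ = 429333.33 / 6885.84 = 62.35 cm
Ȳ = 213333.33 / 6885.84 = 30.98 cm

X̄ = 62.35 cm, Ȳ = 30.98 cm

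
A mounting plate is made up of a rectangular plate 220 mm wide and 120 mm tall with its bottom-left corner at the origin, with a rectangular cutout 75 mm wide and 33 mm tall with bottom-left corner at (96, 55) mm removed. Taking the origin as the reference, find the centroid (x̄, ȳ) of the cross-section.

plate: A = 220 × 120 = 26400.00, centroid at (110.00, 60.00).
hole: A = −(75 × 33) = -2475.00, centroid at (133.50, 71.50).
ΣA = 23925.00 mm²
ΣAx̄ = (26400.00)(110.00) + (-2475.00)(133.50) = 2573587.50 mm³
ΣAȳ = (26400.00)(60.00) + (-2475.00)(71.50) = 1407037.50 mm³
x̄ = 2573587.50 / 23925.00 = 107.57 mm
ȳ = 1407037.50 / 23925.00 = 58.81 mm

x̄ = 107.57 mm, ȳ = 58.81 mm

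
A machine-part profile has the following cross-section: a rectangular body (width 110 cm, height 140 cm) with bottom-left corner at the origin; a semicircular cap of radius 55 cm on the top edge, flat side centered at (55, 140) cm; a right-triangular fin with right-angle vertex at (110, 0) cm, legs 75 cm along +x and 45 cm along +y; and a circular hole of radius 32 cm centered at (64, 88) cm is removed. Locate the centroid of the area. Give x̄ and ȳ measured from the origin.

rectangular body: A = 110 × 140 = 15400.00, centroid at (55.00, 70.00).
semicircular top: A = ½π·55² = 4751.66, centroid at (55.00, 163.34).
triangular fin: A = ½·75·45 = 1687.50, centroid at (135.00, 15.00).
hole: A = −π·32² = -3216.99, centroid at (64.00, 88.00).
ΣA = 18622.17 cm², ΣAx̄ = 1130266.32 cm³, ΣAȳ = 1596366.21 cm³.
x̄ = 1130266.32/18622.17 = 60.69 cm; ȳ = 1596366.21/18622.17 = 85.72 cm.

x̄ = 60.69 cm, ȳ = 85.72 cm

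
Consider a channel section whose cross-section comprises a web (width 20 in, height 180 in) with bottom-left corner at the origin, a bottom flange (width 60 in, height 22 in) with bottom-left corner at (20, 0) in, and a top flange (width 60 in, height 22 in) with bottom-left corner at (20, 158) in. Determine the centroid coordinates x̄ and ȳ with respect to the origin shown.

x̄ = 26.92 in, ȳ = 90.00 in

web: A = 20 × 180 = 3600.00, centroid at (10.00, 90.00).
bottom flange: A = 60 × 22 = 1320.00, centroid at (50.00, 11.00).
top flange: A = 60 × 22 = 1320.00, centroid at (50.00, 169.00).
ΣA = 6240.00 in², ΣAx̄ = 168000.00 in³, ΣAȳ = 561600.00 in³.
x̄ = 168000.00/6240.00 = 26.92 in; ȳ = 561600.00/6240.00 = 90.00 in.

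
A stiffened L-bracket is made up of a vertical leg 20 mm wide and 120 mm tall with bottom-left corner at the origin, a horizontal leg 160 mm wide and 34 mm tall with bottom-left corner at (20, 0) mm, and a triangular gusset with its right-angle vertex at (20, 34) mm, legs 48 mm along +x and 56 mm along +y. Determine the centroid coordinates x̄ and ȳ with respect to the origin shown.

vertical leg: A = 20 × 120 = 2400.00, centroid at (10.00, 60.00).
horizontal leg: A = 160 × 34 = 5440.00, centroid at (100.00, 17.00).
gusset: A = ½·48·56 = 1344.00, centroid at (36.00, 52.67).
ΣA = 9184.00 mm², ΣAx̄ = 616384.00 mm³, ΣAȳ = 307264.00 mm³.
x̄ = 616384.00/9184.00 = 67.11 mm; ȳ = 307264.00/9184.00 = 33.46 mm.

x̄ = 67.11 mm, ȳ = 33.46 mm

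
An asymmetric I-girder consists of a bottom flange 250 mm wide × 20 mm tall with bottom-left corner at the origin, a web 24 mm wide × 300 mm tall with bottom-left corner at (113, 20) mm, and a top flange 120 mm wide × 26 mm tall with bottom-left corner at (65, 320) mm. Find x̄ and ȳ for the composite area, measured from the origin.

x̄ = 125.00 mm, ȳ = 150.98 mm

bottom flange: A = 250 × 20 = 5000.00, centroid at (125.00, 10.00).
web: A = 24 × 300 = 7200.00, centroid at (125.00, 170.00).
top flange: A = 120 × 26 = 3120.00, centroid at (125.00, 333.00).
ΣA = 15320.00 mm²
ΣAx̄ = (5000.00)(125.00) + (7200.00)(125.00) + (3120.00)(125.00) = 1915000.00 mm³
ΣAȳ = (5000.00)(10.00) + (7200.00)(170.00) + (3120.00)(333.00) = 2312960.00 mm³
x̄ = 1915000.00 / 15320.00 = 125.00 mm
ȳ = 2312960.00 / 15320.00 = 150.98 mm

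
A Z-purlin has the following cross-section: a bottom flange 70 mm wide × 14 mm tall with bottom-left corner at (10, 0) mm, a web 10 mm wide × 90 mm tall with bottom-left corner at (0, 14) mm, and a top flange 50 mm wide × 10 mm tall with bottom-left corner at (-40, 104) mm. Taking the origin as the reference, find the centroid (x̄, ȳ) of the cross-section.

bottom flange: A = 70 × 14 = 980.00, centroid at (45.00, 7.00).
web: A = 10 × 90 = 900.00, centroid at (5.00, 59.00).
top flange: A = 50 × 10 = 500.00, centroid at (-15.00, 109.00).
ΣA = 2380.00 mm², ΣAx̄ = 41100.00 mm³, ΣAȳ = 114460.00 mm³.
x̄ = 41100.00/2380.00 = 17.27 mm; ȳ = 114460.00/2380.00 = 48.09 mm.

x̄ = 17.27 mm, ȳ = 48.09 mm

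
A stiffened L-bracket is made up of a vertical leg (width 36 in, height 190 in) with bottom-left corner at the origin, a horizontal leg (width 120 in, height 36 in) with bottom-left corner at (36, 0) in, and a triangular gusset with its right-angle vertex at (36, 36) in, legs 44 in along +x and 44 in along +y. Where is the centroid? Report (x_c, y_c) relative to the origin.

Part | A | x̄ᵢ | ȳᵢ | A·x̄ᵢ | A·ȳᵢ
vertical leg | 6840.00 | 18.00 | 95.00 | 123120.00 | 649800.00
horizontal leg | 4320.00 | 96.00 | 18.00 | 414720.00 | 77760.00
gusset | 968.00 | 50.67 | 50.67 | 49045.33 | 49045.33
Σ | 12128.00 |  |  | 586885.33 | 776605.33
x_c = 586885.33 / 12128.00 = 48.39 in
y_c = 776605.33 / 12128.00 = 64.03 in

x_c = 48.39 in, y_c = 64.03 in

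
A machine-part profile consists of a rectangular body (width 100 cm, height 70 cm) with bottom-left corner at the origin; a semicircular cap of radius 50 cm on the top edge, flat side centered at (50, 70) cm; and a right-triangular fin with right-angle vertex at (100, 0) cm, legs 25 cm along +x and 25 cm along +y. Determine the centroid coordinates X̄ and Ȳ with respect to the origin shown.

Part | A | x̄ᵢ | ȳᵢ | A·x̄ᵢ | A·ȳᵢ
rectangular body | 7000.00 | 50.00 | 35.00 | 350000.00 | 245000.00
semicircular top | 3926.99 | 50.00 | 91.22 | 196349.54 | 358222.69
triangular fin | 312.50 | 108.33 | 8.33 | 33854.17 | 2604.17
Σ | 11239.49 |  |  | 580203.71 | 605826.86
X̄ = 580203.71 / 11239.49 = 51.62 cm
Ȳ = 605826.86 / 11239.49 = 53.90 cm

X̄ = 51.62 cm, Ȳ = 53.90 cm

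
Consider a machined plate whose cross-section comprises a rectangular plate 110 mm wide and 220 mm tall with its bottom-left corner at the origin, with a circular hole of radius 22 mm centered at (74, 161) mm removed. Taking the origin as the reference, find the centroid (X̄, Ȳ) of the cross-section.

plate: A = 110 × 220 = 24200.00, centroid at (55.00, 110.00).
hole: A = −π·22² = -1520.53, centroid at (74.00, 161.00).
ΣA = 22679.47 mm²
ΣAX̄ = (24200.00)(55.00) + (-1520.53)(74.00) = 1218480.72 mm³
ΣAȲ = (24200.00)(110.00) + (-1520.53)(161.00) = 2417194.53 mm³
X̄ = 1218480.72 / 22679.47 = 53.73 mm
Ȳ = 2417194.53 / 22679.47 = 106.58 mm

X̄ = 53.73 mm, Ȳ = 106.58 mm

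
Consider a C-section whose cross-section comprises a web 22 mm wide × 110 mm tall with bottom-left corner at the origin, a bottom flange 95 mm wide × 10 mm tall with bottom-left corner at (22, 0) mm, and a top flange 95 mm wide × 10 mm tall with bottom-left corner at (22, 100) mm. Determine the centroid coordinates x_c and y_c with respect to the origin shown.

x_c = 36.73 mm, y_c = 55.00 mm

web: A = 22 × 110 = 2420.00, centroid at (11.00, 55.00).
bottom flange: A = 95 × 10 = 950.00, centroid at (69.50, 5.00).
top flange: A = 95 × 10 = 950.00, centroid at (69.50, 105.00).
ΣA = 4320.00 mm², ΣAx_c = 158670.00 mm³, ΣAy_c = 237600.00 mm³.
x_c = 158670.00/4320.00 = 36.73 mm; y_c = 237600.00/4320.00 = 55.00 mm.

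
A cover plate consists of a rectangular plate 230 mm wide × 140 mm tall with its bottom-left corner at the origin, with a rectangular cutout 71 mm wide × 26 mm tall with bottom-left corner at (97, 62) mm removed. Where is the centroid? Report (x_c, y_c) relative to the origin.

plate: A = 230 × 140 = 32200.00, centroid at (115.00, 70.00).
hole: A = −(71 × 26) = -1846.00, centroid at (132.50, 75.00).
ΣA = 30354.00 mm²
ΣAx_c = (32200.00)(115.00) + (-1846.00)(132.50) = 3458405.00 mm³
ΣAy_c = (32200.00)(70.00) + (-1846.00)(75.00) = 2115550.00 mm³
x_c = 3458405.00 / 30354.00 = 113.94 mm
y_c = 2115550.00 / 30354.00 = 69.70 mm

x_c = 113.94 mm, y_c = 69.70 mm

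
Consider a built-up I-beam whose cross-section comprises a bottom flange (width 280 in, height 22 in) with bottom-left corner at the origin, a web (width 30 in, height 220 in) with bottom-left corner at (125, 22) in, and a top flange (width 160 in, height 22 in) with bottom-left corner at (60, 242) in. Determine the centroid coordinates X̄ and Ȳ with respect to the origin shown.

Part | A | x̄ᵢ | ȳᵢ | A·x̄ᵢ | A·ȳᵢ
bottom flange | 6160.00 | 140.00 | 11.00 | 862400.00 | 67760.00
web | 6600.00 | 140.00 | 132.00 | 924000.00 | 871200.00
top flange | 3520.00 | 140.00 | 253.00 | 492800.00 | 890560.00
Σ | 16280.00 |  |  | 2279200.00 | 1829520.00
X̄ = 2279200.00 / 16280.00 = 140.00 in
Ȳ = 1829520.00 / 16280.00 = 112.38 in

X̄ = 140.00 in, Ȳ = 112.38 in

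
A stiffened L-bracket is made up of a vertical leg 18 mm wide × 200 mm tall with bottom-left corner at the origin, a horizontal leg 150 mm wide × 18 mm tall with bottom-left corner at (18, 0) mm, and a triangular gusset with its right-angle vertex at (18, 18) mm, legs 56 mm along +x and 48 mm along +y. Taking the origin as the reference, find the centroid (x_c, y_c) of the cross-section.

x_c = 43.53 mm, y_c = 56.25 mm

Part | A | x̄ᵢ | ȳᵢ | A·x̄ᵢ | A·ȳᵢ
vertical leg | 3600.00 | 9.00 | 100.00 | 32400.00 | 360000.00
horizontal leg | 2700.00 | 93.00 | 9.00 | 251100.00 | 24300.00
gusset | 1344.00 | 36.67 | 34.00 | 49280.00 | 45696.00
Σ | 7644.00 |  |  | 332780.00 | 429996.00
x_c = 332780.00 / 7644.00 = 43.53 mm
y_c = 429996.00 / 7644.00 = 56.25 mm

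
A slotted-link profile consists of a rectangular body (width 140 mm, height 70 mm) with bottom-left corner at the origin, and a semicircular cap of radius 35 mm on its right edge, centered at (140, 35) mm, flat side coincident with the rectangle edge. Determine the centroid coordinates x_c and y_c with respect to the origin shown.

x_c = 83.93 mm, y_c = 35.00 mm

rectangular body: A = 140 × 70 = 9800.00, centroid at (70.00, 35.00).
semicircular end: A = ½π·35² = 1924.23, centroid at (154.85, 35.00).
ΣA = 11724.23 mm², ΣAx_c = 983974.90 mm³, ΣAy_c = 410347.89 mm³.
x_c = 983974.90/11724.23 = 83.93 mm; y_c = 410347.89/11724.23 = 35.00 mm.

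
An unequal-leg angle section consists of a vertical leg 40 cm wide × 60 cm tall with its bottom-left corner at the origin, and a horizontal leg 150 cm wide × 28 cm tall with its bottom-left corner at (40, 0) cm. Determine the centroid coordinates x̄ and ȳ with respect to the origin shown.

x̄ = 80.45 cm, ȳ = 19.82 cm

vertical leg: A = 40 × 60 = 2400.00, centroid at (20.00, 30.00).
horizontal leg: A = 150 × 28 = 4200.00, centroid at (115.00, 14.00).
ΣA = 6600.00 cm²
ΣAx̄ = (2400.00)(20.00) + (4200.00)(115.00) = 531000.00 cm³
ΣAȳ = (2400.00)(30.00) + (4200.00)(14.00) = 130800.00 cm³
x̄ = 531000.00 / 6600.00 = 80.45 cm
ȳ = 130800.00 / 6600.00 = 19.82 cm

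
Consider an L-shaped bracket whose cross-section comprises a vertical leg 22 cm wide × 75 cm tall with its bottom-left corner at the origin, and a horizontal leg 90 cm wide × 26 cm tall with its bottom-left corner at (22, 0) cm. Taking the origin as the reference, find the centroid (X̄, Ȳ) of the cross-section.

Part | A | x̄ᵢ | ȳᵢ | A·x̄ᵢ | A·ȳᵢ
vertical leg | 1650.00 | 11.00 | 37.50 | 18150.00 | 61875.00
horizontal leg | 2340.00 | 67.00 | 13.00 | 156780.00 | 30420.00
Σ | 3990.00 |  |  | 174930.00 | 92295.00
X̄ = 174930.00 / 3990.00 = 43.84 cm
Ȳ = 92295.00 / 3990.00 = 23.13 cm

X̄ = 43.84 cm, Ȳ = 23.13 cm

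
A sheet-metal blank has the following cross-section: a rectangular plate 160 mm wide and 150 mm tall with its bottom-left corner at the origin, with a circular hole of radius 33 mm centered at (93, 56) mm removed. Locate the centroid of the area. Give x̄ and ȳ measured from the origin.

plate: A = 160 × 150 = 24000.00, centroid at (80.00, 75.00).
hole: A = −π·33² = -3421.19, centroid at (93.00, 56.00).
ΣA = 20578.81 mm²
ΣAx̄ = (24000.00)(80.00) + (-3421.19)(93.00) = 1601828.92 mm³
ΣAȳ = (24000.00)(75.00) + (-3421.19)(56.00) = 1608413.11 mm³
x̄ = 1601828.92 / 20578.81 = 77.84 mm
ȳ = 1608413.11 / 20578.81 = 78.16 mm

x̄ = 77.84 mm, ȳ = 78.16 mm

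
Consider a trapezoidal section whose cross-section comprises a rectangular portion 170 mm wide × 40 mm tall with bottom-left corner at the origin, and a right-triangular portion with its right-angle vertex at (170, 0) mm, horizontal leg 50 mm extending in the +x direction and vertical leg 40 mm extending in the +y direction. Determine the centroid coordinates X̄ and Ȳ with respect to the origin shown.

rectangular portion: A = 170 × 40 = 6800.00, centroid at (85.00, 20.00).
triangular portion: A = ½·50·40 = 1000.00, centroid at (186.67, 13.33).
ΣA = 7800.00 mm²
ΣAX̄ = (6800.00)(85.00) + (1000.00)(186.67) = 764666.67 mm³
ΣAȲ = (6800.00)(20.00) + (1000.00)(13.33) = 149333.33 mm³
X̄ = 764666.67 / 7800.00 = 98.03 mm
Ȳ = 149333.33 / 7800.00 = 19.15 mm

X̄ = 98.03 mm, Ȳ = 19.15 mm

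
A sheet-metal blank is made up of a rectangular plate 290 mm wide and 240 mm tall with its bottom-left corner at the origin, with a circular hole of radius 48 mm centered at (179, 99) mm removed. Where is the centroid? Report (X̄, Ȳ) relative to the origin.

X̄ = 141.05 mm, Ȳ = 122.44 mm

plate: A = 290 × 240 = 69600.00, centroid at (145.00, 120.00).
hole: A = −π·48² = -7238.23, centroid at (179.00, 99.00).
ΣA = 62361.77 mm²
ΣAX̄ = (69600.00)(145.00) + (-7238.23)(179.00) = 8796356.92 mm³
ΣAȲ = (69600.00)(120.00) + (-7238.23)(99.00) = 7635415.28 mm³
X̄ = 8796356.92 / 62361.77 = 141.05 mm
Ȳ = 7635415.28 / 62361.77 = 122.44 mm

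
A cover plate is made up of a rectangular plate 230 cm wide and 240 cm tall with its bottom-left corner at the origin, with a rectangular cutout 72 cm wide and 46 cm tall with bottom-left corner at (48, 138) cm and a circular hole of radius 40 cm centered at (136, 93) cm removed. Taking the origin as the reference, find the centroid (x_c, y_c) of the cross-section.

plate: A = 230 × 240 = 55200.00, centroid at (115.00, 120.00).
hole 1: A = −(72 × 46) = -3312.00, centroid at (84.00, 161.00).
hole 2: A = −π·40² = -5026.55, centroid at (136.00, 93.00).
ΣA = 46861.45 cm²
ΣAx_c = (55200.00)(115.00) + (-3312.00)(84.00) + (-5026.55)(136.00) = 5386181.44 cm³
ΣAy_c = (55200.00)(120.00) + (-3312.00)(161.00) + (-5026.55)(93.00) = 5623299.01 cm³
x_c = 5386181.44 / 46861.45 = 114.94 cm
y_c = 5623299.01 / 46861.45 = 120.00 cm

x_c = 114.94 cm, y_c = 120.00 cm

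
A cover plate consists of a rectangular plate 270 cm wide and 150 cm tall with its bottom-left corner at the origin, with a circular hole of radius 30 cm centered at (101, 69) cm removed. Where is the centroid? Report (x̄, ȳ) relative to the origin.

plate: A = 270 × 150 = 40500.00, centroid at (135.00, 75.00).
hole: A = −π·30² = -2827.43, centroid at (101.00, 69.00).
ΣA = 37672.57 cm²
ΣAx̄ = (40500.00)(135.00) + (-2827.43)(101.00) = 5181929.23 cm³
ΣAȳ = (40500.00)(75.00) + (-2827.43)(69.00) = 2842407.10 cm³
x̄ = 5181929.23 / 37672.57 = 137.55 cm
ȳ = 2842407.10 / 37672.57 = 75.45 cm

x̄ = 137.55 cm, ȳ = 75.45 cm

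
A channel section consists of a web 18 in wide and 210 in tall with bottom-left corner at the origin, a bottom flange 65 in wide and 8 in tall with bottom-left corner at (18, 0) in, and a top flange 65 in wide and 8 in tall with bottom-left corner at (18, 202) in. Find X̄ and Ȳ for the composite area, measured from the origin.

X̄ = 17.95 in, Ȳ = 105.00 in

Part | A | x̄ᵢ | ȳᵢ | A·x̄ᵢ | A·ȳᵢ
web | 3780.00 | 9.00 | 105.00 | 34020.00 | 396900.00
bottom flange | 520.00 | 50.50 | 4.00 | 26260.00 | 2080.00
top flange | 520.00 | 50.50 | 206.00 | 26260.00 | 107120.00
Σ | 4820.00 |  |  | 86540.00 | 506100.00
X̄ = 86540.00 / 4820.00 = 17.95 in
Ȳ = 506100.00 / 4820.00 = 105.00 in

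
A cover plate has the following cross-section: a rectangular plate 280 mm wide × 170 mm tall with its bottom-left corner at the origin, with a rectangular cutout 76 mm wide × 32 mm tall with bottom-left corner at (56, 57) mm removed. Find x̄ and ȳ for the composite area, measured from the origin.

x̄ = 142.48 mm, ȳ = 85.65 mm

plate: A = 280 × 170 = 47600.00, centroid at (140.00, 85.00).
hole: A = −(76 × 32) = -2432.00, centroid at (94.00, 73.00).
ΣA = 45168.00 mm²
ΣAx̄ = (47600.00)(140.00) + (-2432.00)(94.00) = 6435392.00 mm³
ΣAȳ = (47600.00)(85.00) + (-2432.00)(73.00) = 3868464.00 mm³
x̄ = 6435392.00 / 45168.00 = 142.48 mm
ȳ = 3868464.00 / 45168.00 = 85.65 mm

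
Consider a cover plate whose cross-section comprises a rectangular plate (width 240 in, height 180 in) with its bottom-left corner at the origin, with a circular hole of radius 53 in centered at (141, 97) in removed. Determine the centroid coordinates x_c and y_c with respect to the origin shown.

plate: A = 240 × 180 = 43200.00, centroid at (120.00, 90.00).
hole: A = −π·53² = -8824.73, centroid at (141.00, 97.00).
ΣA = 34375.27 in², ΣAx_c = 3939712.54 in³, ΣAy_c = 3032000.82 in³.
x_c = 3939712.54/34375.27 = 114.61 in; y_c = 3032000.82/34375.27 = 88.20 in.

x_c = 114.61 in, y_c = 88.20 in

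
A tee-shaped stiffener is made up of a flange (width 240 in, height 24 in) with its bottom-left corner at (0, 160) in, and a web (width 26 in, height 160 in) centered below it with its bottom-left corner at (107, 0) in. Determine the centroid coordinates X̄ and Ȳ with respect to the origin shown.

web: A = 26 × 160 = 4160.00, centroid at (120.00, 80.00).
flange: A = 240 × 24 = 5760.00, centroid at (120.00, 172.00).
ΣA = 9920.00 in², ΣAX̄ = 1190400.00 in³, ΣAȲ = 1323520.00 in³.
X̄ = 1190400.00/9920.00 = 120.00 in; Ȳ = 1323520.00/9920.00 = 133.42 in.

X̄ = 120.00 in, Ȳ = 133.42 in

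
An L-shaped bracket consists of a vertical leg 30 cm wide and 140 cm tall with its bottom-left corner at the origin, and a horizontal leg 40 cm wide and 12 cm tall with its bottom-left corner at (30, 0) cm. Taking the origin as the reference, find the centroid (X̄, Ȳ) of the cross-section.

Part | A | x̄ᵢ | ȳᵢ | A·x̄ᵢ | A·ȳᵢ
vertical leg | 4200.00 | 15.00 | 70.00 | 63000.00 | 294000.00
horizontal leg | 480.00 | 50.00 | 6.00 | 24000.00 | 2880.00
Σ | 4680.00 |  |  | 87000.00 | 296880.00
X̄ = 87000.00 / 4680.00 = 18.59 cm
Ȳ = 296880.00 / 4680.00 = 63.44 cm

X̄ = 18.59 cm, Ȳ = 63.44 cm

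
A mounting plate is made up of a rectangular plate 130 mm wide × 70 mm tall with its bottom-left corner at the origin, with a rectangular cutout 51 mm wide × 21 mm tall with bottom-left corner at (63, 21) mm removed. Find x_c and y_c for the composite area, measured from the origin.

plate: A = 130 × 70 = 9100.00, centroid at (65.00, 35.00).
hole: A = −(51 × 21) = -1071.00, centroid at (88.50, 31.50).
ΣA = 8029.00 mm², ΣAx_c = 496716.50 mm³, ΣAy_c = 284763.50 mm³.
x_c = 496716.50/8029.00 = 61.87 mm; y_c = 284763.50/8029.00 = 35.47 mm.

x_c = 61.87 mm, y_c = 35.47 mm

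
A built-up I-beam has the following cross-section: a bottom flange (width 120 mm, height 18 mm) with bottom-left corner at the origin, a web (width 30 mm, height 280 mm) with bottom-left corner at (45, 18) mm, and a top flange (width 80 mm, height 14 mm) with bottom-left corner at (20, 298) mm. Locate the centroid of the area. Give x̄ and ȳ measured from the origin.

bottom flange: A = 120 × 18 = 2160.00, centroid at (60.00, 9.00).
web: A = 30 × 280 = 8400.00, centroid at (60.00, 158.00).
top flange: A = 80 × 14 = 1120.00, centroid at (60.00, 305.00).
ΣA = 11680.00 mm², ΣAx̄ = 700800.00 mm³, ΣAȳ = 1688240.00 mm³.
x̄ = 700800.00/11680.00 = 60.00 mm; ȳ = 1688240.00/11680.00 = 144.54 mm.

x̄ = 60.00 mm, ȳ = 144.54 mm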